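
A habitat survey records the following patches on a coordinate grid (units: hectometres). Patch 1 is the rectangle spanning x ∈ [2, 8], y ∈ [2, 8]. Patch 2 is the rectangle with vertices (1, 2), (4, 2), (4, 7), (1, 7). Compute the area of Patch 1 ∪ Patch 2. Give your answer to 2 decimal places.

41.00

By inclusion–exclusion:
Individual areas: |Patch 1| = 36, |Patch 2| = 15.
|Patch 1∩Patch 2|: x∈[2,4], y∈[2,7] → 2·5 = 10.
|Patch 1 ∪ Patch 2| = 51 − 10 = 41.00.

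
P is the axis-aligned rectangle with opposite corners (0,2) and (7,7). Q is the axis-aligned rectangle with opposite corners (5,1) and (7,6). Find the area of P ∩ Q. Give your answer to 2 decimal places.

8.00

|P∩Q|: x∈[5,7], y∈[2,6] → 2·4 = 8.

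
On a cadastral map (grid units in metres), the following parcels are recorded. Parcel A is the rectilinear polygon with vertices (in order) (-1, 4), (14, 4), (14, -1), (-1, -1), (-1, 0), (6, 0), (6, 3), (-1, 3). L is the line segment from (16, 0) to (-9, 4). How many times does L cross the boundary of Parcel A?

2

The segment meets the boundary at (6,1.6), (14,0.32).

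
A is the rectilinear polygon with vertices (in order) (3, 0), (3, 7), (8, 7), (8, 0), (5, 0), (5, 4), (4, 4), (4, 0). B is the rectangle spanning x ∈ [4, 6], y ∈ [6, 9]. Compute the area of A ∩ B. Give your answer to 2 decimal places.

The intersection is the polygon with vertices (6,7), (6,6), (4,6), (4,7).
By the shoelace formula its area is 2.00.

2.00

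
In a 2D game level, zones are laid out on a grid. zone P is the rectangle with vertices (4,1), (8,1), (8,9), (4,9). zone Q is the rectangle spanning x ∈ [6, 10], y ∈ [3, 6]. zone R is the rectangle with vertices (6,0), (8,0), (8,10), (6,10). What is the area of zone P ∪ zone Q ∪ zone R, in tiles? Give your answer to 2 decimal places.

By inclusion–exclusion:
Individual areas: |zone P| = 32, |zone Q| = 12, |zone R| = 20.
|zone P∩zone Q|: x∈[6,8], y∈[3,6] → 2·3 = 6.
|zone P∩zone R|: x∈[6,8], y∈[1,9] → 2·8 = 16.
|zone Q∩zone R|: x∈[6,8], y∈[3,6] → 2·3 = 6.
|zone P∩zone Q∩zone R| = 6.
|zone P ∪ zone Q ∪ zone R| = 64 − 28 + 6 = 42.00.

42.00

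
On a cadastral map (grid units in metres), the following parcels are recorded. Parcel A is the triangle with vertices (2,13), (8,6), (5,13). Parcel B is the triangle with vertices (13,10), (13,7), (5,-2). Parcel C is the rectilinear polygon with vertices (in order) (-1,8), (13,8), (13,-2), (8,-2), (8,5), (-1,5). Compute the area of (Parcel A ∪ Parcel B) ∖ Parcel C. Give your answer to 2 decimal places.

12.66

|Parcel A ∪ Parcel B| = 22.5.
|(Parcel A ∪ Parcel B) ∩ Parcel C| = 9.8363.
|(Parcel A ∪ Parcel B) ∖ Parcel C| = 22.5 − 9.8363 = 12.66.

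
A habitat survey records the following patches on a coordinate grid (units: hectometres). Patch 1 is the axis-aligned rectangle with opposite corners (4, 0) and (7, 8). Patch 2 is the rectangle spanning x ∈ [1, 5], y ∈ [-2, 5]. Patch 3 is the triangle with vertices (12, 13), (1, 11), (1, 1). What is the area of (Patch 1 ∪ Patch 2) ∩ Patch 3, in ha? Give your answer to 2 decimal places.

13.36

The region (Patch 1 ∪ Patch 2) ∩ Patch 3 is the polygon with vertices (7,8), (7,7.545), (1,1), (1,5), (4,5), (4,8).
By the shoelace formula its area is 13.36.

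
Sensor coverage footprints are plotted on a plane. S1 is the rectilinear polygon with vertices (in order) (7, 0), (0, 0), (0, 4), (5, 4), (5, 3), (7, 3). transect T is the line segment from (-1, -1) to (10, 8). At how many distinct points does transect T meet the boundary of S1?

2

The segment meets the boundary at (5,3.909), (0.222,0).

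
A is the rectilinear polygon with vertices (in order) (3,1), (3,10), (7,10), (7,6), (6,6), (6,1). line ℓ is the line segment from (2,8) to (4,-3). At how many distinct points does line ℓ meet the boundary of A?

The segment meets the boundary at (3.273,1), (3,2.5).

2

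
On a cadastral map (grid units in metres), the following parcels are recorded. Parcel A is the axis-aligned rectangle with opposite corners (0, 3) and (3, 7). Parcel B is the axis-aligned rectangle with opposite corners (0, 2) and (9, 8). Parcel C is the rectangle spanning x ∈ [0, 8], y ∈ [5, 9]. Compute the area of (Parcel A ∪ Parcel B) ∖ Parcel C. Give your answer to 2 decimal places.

|Parcel A ∪ Parcel B| = 54.
|(Parcel A ∪ Parcel B) ∩ Parcel C| = 24.
|(Parcel A ∪ Parcel B) ∖ Parcel C| = 54 − 24 = 30.00.

30.00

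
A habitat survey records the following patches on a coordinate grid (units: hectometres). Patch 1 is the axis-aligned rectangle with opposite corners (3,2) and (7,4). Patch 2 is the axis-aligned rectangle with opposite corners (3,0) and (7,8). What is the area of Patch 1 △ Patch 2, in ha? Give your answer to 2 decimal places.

24.00

|Patch 1∩Patch 2|: x∈[3,7], y∈[2,4] → 4·2 = 8.
|Patch 1 △ Patch 2| = |Patch 1| + |Patch 2| − 2·|Patch 1∩Patch 2| = 8 + 32 − 16 = 24.00.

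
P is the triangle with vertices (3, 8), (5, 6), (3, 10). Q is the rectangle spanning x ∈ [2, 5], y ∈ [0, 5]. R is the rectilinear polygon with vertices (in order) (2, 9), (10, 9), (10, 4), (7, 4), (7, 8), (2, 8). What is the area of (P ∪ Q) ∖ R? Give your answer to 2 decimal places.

|P ∪ Q| = 17.
|(P ∪ Q) ∩ R| = 0.75.
|(P ∪ Q) ∖ R| = 17 − 0.75 = 16.25.

16.25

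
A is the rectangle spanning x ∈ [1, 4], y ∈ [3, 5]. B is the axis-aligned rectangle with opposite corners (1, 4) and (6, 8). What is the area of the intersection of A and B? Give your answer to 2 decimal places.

|A∩B|: x∈[1,4], y∈[4,5] → 3·1 = 3.

3.00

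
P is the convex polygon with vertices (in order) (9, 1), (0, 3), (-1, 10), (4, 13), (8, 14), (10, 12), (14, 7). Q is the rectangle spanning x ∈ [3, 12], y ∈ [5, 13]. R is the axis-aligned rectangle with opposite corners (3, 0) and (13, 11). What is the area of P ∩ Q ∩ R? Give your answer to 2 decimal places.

53.10

The intersection is the polygon with vertices (12,9.5), (12,5), (3,5), (3,11), (10.8,11).
By the shoelace formula its area is 53.10.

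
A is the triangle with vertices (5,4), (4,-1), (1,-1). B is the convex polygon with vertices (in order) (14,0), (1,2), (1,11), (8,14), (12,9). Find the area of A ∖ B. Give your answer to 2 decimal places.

5.73

|A| = 7.5, |A∩B| = 1.7726.
|A ∖ B| = |A| − |A∩B| = 7.5 − 1.7726 = 5.73.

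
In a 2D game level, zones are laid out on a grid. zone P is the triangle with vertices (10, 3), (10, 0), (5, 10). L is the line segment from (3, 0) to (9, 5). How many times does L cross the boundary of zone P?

2

The segment meets the boundary at (8.731,4.776), (7.941,4.118).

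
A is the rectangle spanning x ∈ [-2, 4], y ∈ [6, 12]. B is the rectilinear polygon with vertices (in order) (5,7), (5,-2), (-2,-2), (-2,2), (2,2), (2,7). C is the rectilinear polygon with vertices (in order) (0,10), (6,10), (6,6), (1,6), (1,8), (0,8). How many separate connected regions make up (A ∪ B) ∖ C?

2

(A ∪ B) ∖ C splits into 2 disjoint pieces (area 22, area 40).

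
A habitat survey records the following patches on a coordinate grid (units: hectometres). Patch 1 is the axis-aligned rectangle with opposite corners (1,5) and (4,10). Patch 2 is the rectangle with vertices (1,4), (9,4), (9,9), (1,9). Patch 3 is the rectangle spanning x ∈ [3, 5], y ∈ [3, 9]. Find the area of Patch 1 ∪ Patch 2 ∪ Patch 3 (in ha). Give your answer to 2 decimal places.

By inclusion–exclusion:
Individual areas: |Patch 1| = 15, |Patch 2| = 40, |Patch 3| = 12.
|Patch 1∩Patch 2|: x∈[1,4], y∈[5,9] → 3·4 = 12.
|Patch 1∩Patch 3|: x∈[3,4], y∈[5,9] → 1·4 = 4.
|Patch 2∩Patch 3|: x∈[3,5], y∈[4,9] → 2·5 = 10.
|Patch 1∩Patch 2∩Patch 3| = 4.
|Patch 1 ∪ Patch 2 ∪ Patch 3| = 67 − 26 + 4 = 45.00.

45.00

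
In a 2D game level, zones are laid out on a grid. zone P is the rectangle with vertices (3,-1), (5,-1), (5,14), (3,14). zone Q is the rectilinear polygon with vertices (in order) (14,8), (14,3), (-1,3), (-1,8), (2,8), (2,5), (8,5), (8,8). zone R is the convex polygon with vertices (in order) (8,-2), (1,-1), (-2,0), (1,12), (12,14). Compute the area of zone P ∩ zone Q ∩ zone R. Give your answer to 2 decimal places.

4.00

The intersection is the polygon with vertices (3,3), (3,5), (5,5), (5,3).
By the shoelace formula its area is 4.00.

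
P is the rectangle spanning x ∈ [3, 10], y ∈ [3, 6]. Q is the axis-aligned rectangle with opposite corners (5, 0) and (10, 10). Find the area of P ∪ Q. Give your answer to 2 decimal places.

By inclusion–exclusion:
Individual areas: |P| = 21, |Q| = 50.
|P∩Q|: x∈[5,10], y∈[3,6] → 5·3 = 15.
|P ∪ Q| = 71 − 15 = 56.00.

56.00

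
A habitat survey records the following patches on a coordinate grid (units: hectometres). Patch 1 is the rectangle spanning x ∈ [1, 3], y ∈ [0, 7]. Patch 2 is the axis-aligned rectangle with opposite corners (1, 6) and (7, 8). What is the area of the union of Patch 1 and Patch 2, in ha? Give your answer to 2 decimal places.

24.00

By inclusion–exclusion:
Individual areas: |Patch 1| = 14, |Patch 2| = 12.
|Patch 1∩Patch 2|: x∈[1,3], y∈[6,7] → 2·1 = 2.
|Patch 1 ∪ Patch 2| = 26 − 2 = 24.00.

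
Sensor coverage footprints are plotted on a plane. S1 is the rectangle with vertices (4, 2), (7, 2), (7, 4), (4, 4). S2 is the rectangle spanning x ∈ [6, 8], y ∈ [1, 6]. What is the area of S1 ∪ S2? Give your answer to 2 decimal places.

14.00

By inclusion–exclusion:
Individual areas: |S1| = 6, |S2| = 10.
|S1∩S2|: x∈[6,7], y∈[2,4] → 1·2 = 2.
|S1 ∪ S2| = 16 − 2 = 14.00.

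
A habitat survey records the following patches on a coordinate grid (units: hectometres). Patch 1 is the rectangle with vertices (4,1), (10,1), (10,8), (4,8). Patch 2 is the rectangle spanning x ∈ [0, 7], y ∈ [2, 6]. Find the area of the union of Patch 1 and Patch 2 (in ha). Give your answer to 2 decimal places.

By inclusion–exclusion:
Individual areas: |Patch 1| = 42, |Patch 2| = 28.
|Patch 1∩Patch 2|: x∈[4,7], y∈[2,6] → 3·4 = 12.
|Patch 1 ∪ Patch 2| = 70 − 12 = 58.00.

58.00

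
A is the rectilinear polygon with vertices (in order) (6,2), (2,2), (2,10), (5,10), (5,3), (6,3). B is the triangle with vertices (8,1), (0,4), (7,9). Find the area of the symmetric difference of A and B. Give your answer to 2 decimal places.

30.67

|A| = 25, |B| = 30.5, |A∩B| = 12.4167.
|A △ B| = |A| + |B| − 2·|A∩B| = 25 + 30.5 − 24.8333 = 30.67.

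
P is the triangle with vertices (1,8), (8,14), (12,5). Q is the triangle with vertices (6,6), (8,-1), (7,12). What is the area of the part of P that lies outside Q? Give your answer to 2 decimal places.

39.72

|P| = 43.5, |P∩Q| = 3.7803.
|P ∖ Q| = |P| − |P∩Q| = 43.5 − 3.7803 = 39.72.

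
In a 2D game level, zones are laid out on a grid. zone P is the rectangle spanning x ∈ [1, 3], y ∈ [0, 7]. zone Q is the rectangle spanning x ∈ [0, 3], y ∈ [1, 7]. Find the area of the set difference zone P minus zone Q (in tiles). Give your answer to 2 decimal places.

|zone P∩zone Q|: x∈[1,3], y∈[1,7] → 2·6 = 12.
|zone P| = 14.
|zone P ∖ zone Q| = |zone P| − |zone P∩zone Q| = 14 − 12 = 2.00.

2.00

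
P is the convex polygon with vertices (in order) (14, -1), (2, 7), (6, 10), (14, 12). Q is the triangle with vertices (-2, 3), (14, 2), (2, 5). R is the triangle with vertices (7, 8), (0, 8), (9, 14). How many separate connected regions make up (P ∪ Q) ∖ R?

(P ∪ Q) ∖ R is a single connected region.

1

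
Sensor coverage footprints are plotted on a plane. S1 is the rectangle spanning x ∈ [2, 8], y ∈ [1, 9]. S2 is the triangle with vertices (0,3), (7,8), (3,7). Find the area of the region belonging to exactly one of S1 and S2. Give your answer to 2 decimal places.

|S1| = 48, |S2| = 6.5, |S1∩S2| = 5.2619.
|S1 △ S2| = |S1| + |S2| − 2·|S1∩S2| = 48 + 6.5 − 10.5238 = 43.98.

43.98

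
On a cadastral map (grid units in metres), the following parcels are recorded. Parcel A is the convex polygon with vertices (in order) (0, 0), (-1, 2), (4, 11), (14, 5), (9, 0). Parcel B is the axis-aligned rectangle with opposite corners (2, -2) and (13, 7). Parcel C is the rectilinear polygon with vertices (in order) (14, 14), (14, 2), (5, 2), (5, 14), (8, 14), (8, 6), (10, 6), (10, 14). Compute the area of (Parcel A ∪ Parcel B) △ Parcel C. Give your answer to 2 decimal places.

|Parcel A ∪ Parcel B| = 130.6333.
|(Parcel A ∪ Parcel B) ∩ Parcel C| = 46.4333.
|(Parcel A ∪ Parcel B) △ Parcel C| = 130.6333 + 92 − 92.8667 = 129.77.

129.77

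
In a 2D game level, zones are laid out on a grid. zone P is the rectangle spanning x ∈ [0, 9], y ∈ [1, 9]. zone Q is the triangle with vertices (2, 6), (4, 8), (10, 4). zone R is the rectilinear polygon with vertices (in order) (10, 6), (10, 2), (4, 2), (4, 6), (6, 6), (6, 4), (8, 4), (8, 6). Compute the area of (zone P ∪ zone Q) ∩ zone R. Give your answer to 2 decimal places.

|zone P ∪ zone Q| = 72.2083.
|(zone P ∪ zone Q) ∩ zone R| = 16.21.

16.21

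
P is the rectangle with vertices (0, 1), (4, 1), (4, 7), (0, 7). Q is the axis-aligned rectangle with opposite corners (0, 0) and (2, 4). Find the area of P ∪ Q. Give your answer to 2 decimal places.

By inclusion–exclusion:
Individual areas: |P| = 24, |Q| = 8.
|P∩Q|: x∈[0,2], y∈[1,4] → 2·3 = 6.
|P ∪ Q| = 32 − 6 = 26.00.

26.00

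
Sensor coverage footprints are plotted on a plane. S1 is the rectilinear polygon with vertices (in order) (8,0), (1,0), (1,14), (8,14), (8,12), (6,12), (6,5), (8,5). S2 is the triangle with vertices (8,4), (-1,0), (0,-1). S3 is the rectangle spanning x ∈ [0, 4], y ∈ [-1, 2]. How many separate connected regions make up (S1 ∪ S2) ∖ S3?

2

(S1 ∪ S2) ∖ S3 splits into 2 disjoint pieces (area 0.7222, area 78).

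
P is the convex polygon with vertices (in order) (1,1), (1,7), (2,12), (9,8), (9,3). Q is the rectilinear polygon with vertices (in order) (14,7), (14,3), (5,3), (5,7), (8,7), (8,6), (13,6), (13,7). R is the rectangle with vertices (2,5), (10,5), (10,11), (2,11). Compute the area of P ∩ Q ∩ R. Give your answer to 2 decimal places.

The intersection is the polygon with vertices (5,7), (8,7), (8,6), (9,6), (9,5), (5,5).
By the shoelace formula its area is 7.00.

7.00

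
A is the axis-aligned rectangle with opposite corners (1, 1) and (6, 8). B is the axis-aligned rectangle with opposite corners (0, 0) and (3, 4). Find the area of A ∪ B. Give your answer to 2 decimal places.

41.00

By inclusion–exclusion:
Individual areas: |A| = 35, |B| = 12.
|A∩B|: x∈[1,3], y∈[1,4] → 2·3 = 6.
|A ∪ B| = 47 − 6 = 41.00.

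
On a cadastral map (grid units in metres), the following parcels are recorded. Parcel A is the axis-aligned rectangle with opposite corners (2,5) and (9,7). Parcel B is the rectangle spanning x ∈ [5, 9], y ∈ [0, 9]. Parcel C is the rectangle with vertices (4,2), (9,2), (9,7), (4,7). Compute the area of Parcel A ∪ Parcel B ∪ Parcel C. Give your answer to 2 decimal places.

By inclusion–exclusion:
Individual areas: |Parcel A| = 14, |Parcel B| = 36, |Parcel C| = 25.
|Parcel A∩Parcel B|: x∈[5,9], y∈[5,7] → 4·2 = 8.
|Parcel A∩Parcel C|: x∈[4,9], y∈[5,7] → 5·2 = 10.
|Parcel B∩Parcel C|: x∈[5,9], y∈[2,7] → 4·5 = 20.
|Parcel A∩Parcel B∩Parcel C| = 8.
|Parcel A ∪ Parcel B ∪ Parcel C| = 75 − 38 + 8 = 45.00.

45.00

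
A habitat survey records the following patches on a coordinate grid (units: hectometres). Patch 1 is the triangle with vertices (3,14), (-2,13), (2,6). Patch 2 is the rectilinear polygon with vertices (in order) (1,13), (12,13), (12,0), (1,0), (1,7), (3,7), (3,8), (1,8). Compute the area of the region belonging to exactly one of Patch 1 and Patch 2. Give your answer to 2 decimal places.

144.18

|Patch 1| = 19.5, |Patch 2| = 141, |Patch 1∩Patch 2| = 8.1607.
|Patch 1 △ Patch 2| = |Patch 1| + |Patch 2| − 2·|Patch 1∩Patch 2| = 19.5 + 141 − 16.3214 = 144.18.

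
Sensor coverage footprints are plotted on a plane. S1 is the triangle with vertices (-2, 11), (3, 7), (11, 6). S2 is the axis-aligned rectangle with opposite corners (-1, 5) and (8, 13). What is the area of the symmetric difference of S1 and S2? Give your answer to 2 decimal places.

|S1| = 13.5, |S2| = 72, |S1∩S2| = 12.124.
|S1 △ S2| = |S1| + |S2| − 2·|S1∩S2| = 13.5 + 72 − 24.2481 = 61.25.

61.25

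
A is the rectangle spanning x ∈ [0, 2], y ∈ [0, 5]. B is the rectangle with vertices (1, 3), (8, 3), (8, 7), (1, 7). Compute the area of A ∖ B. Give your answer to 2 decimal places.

8.00

|A∩B|: x∈[1,2], y∈[3,5] → 1·2 = 2.
|A| = 10.
|A ∖ B| = |A| − |A∩B| = 10 − 2 = 8.00.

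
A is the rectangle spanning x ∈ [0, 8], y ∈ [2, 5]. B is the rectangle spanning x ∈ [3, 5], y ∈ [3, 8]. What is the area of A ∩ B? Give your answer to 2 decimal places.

4.00

|A∩B|: x∈[3,5], y∈[3,5] → 2·2 = 4.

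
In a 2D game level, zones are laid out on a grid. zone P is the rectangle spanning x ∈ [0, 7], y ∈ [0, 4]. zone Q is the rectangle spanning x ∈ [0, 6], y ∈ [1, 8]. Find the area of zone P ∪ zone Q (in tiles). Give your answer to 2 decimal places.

By inclusion–exclusion:
Individual areas: |zone P| = 28, |zone Q| = 42.
|zone P∩zone Q|: x∈[0,6], y∈[1,4] → 6·3 = 18.
|zone P ∪ zone Q| = 70 − 18 = 52.00.

52.00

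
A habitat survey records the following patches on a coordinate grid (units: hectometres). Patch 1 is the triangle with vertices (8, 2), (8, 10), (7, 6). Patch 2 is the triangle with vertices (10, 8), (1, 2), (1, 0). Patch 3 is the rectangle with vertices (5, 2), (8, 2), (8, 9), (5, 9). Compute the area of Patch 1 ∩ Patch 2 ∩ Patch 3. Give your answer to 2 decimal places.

0.51

The intersection is the polygon with vertices (7.136,5.455), (7,6), (8,6.667), (8,6.222).
By the shoelace formula its area is 0.51.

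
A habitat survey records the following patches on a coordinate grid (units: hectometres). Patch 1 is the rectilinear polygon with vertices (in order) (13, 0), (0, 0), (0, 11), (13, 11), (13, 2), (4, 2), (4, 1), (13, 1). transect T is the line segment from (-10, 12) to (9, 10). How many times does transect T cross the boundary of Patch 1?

1

The segment meets the boundary at (0,10.947).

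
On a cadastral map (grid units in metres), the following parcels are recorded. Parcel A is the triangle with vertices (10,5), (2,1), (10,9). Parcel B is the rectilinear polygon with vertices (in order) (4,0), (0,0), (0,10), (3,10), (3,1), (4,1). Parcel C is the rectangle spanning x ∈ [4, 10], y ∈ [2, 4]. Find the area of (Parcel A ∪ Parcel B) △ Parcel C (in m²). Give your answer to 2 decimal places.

51.75

|Parcel A ∪ Parcel B| = 46.75.
|(Parcel A ∪ Parcel B) ∩ Parcel C| = 3.5.
|(Parcel A ∪ Parcel B) △ Parcel C| = 46.75 + 12 − 7 = 51.75.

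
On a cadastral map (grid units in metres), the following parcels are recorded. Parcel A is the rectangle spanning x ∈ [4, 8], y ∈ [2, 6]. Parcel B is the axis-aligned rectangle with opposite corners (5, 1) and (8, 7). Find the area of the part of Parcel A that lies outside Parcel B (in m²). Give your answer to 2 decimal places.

4.00

|Parcel A∩Parcel B|: x∈[5,8], y∈[2,6] → 3·4 = 12.
|Parcel A| = 16.
|Parcel A ∖ Parcel B| = |Parcel A| − |Parcel A∩Parcel B| = 16 − 12 = 4.00.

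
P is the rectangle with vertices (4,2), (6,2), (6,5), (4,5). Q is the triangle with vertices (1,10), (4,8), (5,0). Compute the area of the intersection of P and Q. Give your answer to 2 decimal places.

1.64

The intersection is the polygon with vertices (4,5), (4.375,5), (4.75,2), (4.2,2), (4,2.5).
By the shoelace formula its area is 1.64.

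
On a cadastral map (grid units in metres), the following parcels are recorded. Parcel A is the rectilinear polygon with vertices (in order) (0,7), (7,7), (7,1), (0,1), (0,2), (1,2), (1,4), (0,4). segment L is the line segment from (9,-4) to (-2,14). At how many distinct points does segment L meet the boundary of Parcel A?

2

The segment meets the boundary at (2.278,7), (5.944,1).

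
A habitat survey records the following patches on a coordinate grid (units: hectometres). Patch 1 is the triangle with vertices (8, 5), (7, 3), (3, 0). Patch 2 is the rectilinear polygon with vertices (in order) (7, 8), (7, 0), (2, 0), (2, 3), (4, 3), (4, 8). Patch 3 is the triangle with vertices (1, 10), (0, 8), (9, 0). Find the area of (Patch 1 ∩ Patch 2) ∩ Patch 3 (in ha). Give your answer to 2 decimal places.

0.41

The region (Patch 1 ∩ Patch 2) ∩ Patch 3 is the polygon with vertices (6.333,3.333), (6.75,2.812), (6.254,2.441), (5.824,2.824).
By the shoelace formula its area is 0.41.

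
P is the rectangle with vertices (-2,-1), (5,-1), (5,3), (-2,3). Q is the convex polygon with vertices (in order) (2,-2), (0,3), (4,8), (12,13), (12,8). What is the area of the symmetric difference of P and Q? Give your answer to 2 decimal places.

|P| = 28, |Q| = 75, |P∩Q| = 14.8.
|P △ Q| = |P| + |Q| − 2·|P∩Q| = 28 + 75 − 29.6 = 73.40.

73.40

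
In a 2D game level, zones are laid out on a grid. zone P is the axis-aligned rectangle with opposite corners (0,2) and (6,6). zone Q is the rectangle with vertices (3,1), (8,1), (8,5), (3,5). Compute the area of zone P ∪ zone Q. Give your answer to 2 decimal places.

By inclusion–exclusion:
Individual areas: |zone P| = 24, |zone Q| = 20.
|zone P∩zone Q|: x∈[3,6], y∈[2,5] → 3·3 = 9.
|zone P ∪ zone Q| = 44 − 9 = 35.00.

35.00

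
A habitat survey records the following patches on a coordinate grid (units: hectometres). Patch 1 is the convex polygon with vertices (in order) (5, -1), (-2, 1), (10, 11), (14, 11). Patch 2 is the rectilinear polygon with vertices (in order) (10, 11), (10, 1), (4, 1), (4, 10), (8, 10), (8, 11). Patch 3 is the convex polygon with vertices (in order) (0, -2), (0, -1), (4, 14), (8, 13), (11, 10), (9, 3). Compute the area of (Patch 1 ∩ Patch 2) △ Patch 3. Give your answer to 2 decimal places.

61.64

|Patch 1 ∩ Patch 2| = 36.8333.
|(Patch 1 ∩ Patch 2) ∩ Patch 3| = 36.0969.
|(Patch 1 ∩ Patch 2) △ Patch 3| = 36.8333 + 97 − 72.1938 = 61.64.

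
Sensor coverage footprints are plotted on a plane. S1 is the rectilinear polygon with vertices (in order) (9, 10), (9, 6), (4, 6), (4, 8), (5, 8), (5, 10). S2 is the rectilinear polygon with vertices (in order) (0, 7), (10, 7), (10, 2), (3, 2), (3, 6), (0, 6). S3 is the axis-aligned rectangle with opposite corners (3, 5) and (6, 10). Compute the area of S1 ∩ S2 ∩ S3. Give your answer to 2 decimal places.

The intersection is the polygon with vertices (4,6), (4,7), (6,7), (6,6).
By the shoelace formula its area is 2.00.

2.00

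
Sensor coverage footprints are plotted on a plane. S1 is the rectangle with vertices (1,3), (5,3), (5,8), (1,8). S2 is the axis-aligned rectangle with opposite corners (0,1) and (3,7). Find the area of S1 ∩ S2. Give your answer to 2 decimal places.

8.00

|S1∩S2|: x∈[1,3], y∈[3,7] → 2·4 = 8.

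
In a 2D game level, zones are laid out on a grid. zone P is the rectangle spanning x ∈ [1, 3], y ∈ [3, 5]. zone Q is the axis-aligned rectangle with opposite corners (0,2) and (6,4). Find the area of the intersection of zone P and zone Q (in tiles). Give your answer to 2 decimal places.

2.00

|zone P∩zone Q|: x∈[1,3], y∈[3,4] → 2·1 = 2.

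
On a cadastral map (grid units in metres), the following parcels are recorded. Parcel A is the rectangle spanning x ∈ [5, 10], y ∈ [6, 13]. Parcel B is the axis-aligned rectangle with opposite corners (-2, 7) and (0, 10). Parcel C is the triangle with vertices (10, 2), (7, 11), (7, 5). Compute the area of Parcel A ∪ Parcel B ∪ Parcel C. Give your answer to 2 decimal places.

By inclusion–exclusion:
Individual areas: |Parcel A| = 35, |Parcel B| = 6, |Parcel C| = 9.
|Parcel A∩Parcel B| = 0 (no overlap).
|Parcel A∩Parcel C| = 4.1667.
|Parcel B∩Parcel C| = 0.
|Parcel A∩Parcel B∩Parcel C| = 0.
|Parcel A ∪ Parcel B ∪ Parcel C| = 50 − 4.1667 + 0 = 45.83.

45.83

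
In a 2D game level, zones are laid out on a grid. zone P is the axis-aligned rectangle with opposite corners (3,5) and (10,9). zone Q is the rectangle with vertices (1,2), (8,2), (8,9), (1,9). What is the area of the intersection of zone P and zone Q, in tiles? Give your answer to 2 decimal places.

20.00

|zone P∩zone Q|: x∈[3,8], y∈[5,9] → 5·4 = 20.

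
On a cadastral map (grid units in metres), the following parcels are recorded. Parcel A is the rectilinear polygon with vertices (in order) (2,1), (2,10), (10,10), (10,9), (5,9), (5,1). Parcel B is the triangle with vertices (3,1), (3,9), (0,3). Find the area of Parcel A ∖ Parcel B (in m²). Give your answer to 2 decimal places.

25.33

|Parcel A| = 32, |Parcel A∩Parcel B| = 6.6667.
|Parcel A ∖ Parcel B| = |Parcel A| − |Parcel A∩Parcel B| = 32 − 6.6667 = 25.33.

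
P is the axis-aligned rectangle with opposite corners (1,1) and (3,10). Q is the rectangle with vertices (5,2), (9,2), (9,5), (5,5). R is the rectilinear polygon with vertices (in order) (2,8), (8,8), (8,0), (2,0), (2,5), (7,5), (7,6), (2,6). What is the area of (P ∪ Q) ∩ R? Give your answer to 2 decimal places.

15.00

|P ∪ Q| = 30.
|(P ∪ Q) ∩ R| = 15.00.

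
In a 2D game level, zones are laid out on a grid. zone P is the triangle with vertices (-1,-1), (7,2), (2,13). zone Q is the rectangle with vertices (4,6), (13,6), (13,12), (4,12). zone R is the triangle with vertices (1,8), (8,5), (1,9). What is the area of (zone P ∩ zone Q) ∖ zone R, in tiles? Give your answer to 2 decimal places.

1.06

|zone P ∩ zone Q| = 1.5364.
|(zone P ∩ zone Q) ∩ zone R| = 0.4734.
|(zone P ∩ zone Q) ∖ zone R| = 1.5364 − 0.4734 = 1.06.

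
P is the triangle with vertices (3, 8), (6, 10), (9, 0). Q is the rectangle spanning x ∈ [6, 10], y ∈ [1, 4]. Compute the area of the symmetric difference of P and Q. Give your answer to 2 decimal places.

|P| = 18, |Q| = 12, |P∩Q| = 3.375.
|P △ Q| = |P| + |Q| − 2·|P∩Q| = 18 + 12 − 6.75 = 23.25.

23.25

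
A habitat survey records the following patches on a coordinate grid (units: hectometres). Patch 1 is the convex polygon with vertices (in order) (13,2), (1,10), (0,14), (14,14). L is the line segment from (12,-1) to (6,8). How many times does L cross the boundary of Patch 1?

The segment meets the boundary at (7.6,5.6).

1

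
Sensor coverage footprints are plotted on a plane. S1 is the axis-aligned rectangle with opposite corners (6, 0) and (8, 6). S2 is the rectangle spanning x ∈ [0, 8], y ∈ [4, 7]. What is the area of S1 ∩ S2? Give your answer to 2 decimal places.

|S1∩S2|: x∈[6,8], y∈[4,6] → 2·2 = 4.

4.00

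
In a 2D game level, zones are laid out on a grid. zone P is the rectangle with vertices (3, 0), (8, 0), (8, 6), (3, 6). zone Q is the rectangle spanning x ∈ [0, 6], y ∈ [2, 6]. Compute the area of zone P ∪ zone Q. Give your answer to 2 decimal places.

42.00

By inclusion–exclusion:
Individual areas: |zone P| = 30, |zone Q| = 24.
|zone P∩zone Q|: x∈[3,6], y∈[2,6] → 3·4 = 12.
|zone P ∪ zone Q| = 54 − 12 = 42.00.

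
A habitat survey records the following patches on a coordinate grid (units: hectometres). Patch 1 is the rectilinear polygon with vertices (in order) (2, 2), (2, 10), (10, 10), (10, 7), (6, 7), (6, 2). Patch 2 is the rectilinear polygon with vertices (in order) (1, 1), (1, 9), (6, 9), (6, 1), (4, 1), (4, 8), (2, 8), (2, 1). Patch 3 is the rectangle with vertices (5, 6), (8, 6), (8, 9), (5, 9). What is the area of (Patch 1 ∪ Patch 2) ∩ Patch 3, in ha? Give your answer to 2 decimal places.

7.00

The region (Patch 1 ∪ Patch 2) ∩ Patch 3 is the polygon with vertices (6,7), (6,6), (5,6), (5,9), (8,9), (8,7).
By the shoelace formula its area is 7.00.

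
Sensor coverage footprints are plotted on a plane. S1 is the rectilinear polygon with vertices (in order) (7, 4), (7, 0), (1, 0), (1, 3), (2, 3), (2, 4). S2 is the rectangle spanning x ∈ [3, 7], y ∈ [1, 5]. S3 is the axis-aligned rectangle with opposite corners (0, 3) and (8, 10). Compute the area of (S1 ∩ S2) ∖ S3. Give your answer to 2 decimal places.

8.00

|S1 ∩ S2| = 12.
|(S1 ∩ S2) ∩ S3| = 4.
|(S1 ∩ S2) ∖ S3| = 12 − 4 = 8.00.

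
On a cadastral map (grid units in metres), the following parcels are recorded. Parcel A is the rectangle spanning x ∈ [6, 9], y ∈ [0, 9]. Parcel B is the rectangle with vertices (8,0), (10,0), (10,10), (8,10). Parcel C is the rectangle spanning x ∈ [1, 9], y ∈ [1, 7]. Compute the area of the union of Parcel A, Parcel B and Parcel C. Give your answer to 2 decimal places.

By inclusion–exclusion:
Individual areas: |Parcel A| = 27, |Parcel B| = 20, |Parcel C| = 48.
|Parcel A∩Parcel B|: x∈[8,9], y∈[0,9] → 1·9 = 9.
|Parcel A∩Parcel C|: x∈[6,9], y∈[1,7] → 3·6 = 18.
|Parcel B∩Parcel C|: x∈[8,9], y∈[1,7] → 1·6 = 6.
|Parcel A∩Parcel B∩Parcel C| = 6.
|Parcel A ∪ Parcel B ∪ Parcel C| = 95 − 33 + 6 = 68.00.

68.00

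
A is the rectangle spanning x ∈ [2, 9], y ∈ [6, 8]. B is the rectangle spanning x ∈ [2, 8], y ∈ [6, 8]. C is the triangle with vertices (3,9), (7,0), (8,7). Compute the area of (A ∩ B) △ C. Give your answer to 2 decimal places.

|A ∩ B| = 12.
|(A ∩ B) ∩ C| = 6.9008.
|(A ∩ B) △ C| = 12 + 18.5 − 13.8016 = 16.70.

16.70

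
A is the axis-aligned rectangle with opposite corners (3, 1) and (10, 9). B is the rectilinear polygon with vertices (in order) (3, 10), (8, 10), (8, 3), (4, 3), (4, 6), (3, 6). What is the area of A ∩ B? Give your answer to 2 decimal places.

27.00

The intersection is the polygon with vertices (8,9), (8,3), (4,3), (4,6), (3,6), (3,9).
By the shoelace formula its area is 27.00.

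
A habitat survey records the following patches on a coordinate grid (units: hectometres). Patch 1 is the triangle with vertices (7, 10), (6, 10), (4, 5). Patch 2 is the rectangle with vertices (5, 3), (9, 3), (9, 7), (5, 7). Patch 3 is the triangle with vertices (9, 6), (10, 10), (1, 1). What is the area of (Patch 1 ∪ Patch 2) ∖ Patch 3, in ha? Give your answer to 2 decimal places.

11.47

|Patch 1 ∪ Patch 2| = 18.4667.
|(Patch 1 ∪ Patch 2) ∩ Patch 3| = 7.
|(Patch 1 ∪ Patch 2) ∖ Patch 3| = 18.4667 − 7 = 11.47.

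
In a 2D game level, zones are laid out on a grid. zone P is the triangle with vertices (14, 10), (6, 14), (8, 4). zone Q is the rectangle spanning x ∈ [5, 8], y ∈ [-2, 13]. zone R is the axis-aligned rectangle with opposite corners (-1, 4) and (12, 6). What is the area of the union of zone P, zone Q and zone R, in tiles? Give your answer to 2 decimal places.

90.90

By inclusion–exclusion:
Individual areas: |zone P| = 36, |zone Q| = 45, |zone R| = 26.
|zone P∩zone Q| = 8.1.
|zone P∩zone R| = 2.4.
|zone Q∩zone R|: x∈[5,8], y∈[4,6] → 3·2 = 6.
|zone P∩zone Q∩zone R| = 0.4.
|zone P ∪ zone Q ∪ zone R| = 107 − 16.5 + 0.4 = 90.90.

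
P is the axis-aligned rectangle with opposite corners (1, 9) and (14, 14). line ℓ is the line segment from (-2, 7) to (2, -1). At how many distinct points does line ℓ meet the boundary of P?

0

The segment lies entirely outside P and never meets its boundary.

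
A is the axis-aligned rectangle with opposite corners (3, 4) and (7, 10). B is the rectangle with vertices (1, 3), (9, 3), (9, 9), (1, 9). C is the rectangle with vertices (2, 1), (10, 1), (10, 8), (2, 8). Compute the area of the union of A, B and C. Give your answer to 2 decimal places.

73.00

By inclusion–exclusion:
Individual areas: |A| = 24, |B| = 48, |C| = 56.
|A∩B|: x∈[3,7], y∈[4,9] → 4·5 = 20.
|A∩C|: x∈[3,7], y∈[4,8] → 4·4 = 16.
|B∩C|: x∈[2,9], y∈[3,8] → 7·5 = 35.
|A∩B∩C| = 16.
|A ∪ B ∪ C| = 128 − 71 + 16 = 73.00.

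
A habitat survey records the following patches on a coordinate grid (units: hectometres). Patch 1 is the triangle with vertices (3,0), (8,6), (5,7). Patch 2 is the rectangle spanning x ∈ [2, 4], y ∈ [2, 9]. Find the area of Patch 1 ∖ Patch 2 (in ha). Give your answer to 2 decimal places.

|Patch 1| = 11.5, |Patch 1∩Patch 2| = 0.3214.
|Patch 1 ∖ Patch 2| = |Patch 1| − |Patch 1∩Patch 2| = 11.5 − 0.3214 = 11.18.

11.18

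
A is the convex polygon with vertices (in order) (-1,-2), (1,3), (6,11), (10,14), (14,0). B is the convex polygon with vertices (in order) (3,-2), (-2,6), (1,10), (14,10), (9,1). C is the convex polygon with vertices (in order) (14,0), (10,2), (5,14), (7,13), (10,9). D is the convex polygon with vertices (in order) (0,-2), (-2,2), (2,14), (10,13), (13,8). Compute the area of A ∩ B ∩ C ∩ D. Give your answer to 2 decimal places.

The intersection is the polygon with vertices (10,9), (11.095,6.535), (8.835,4.796), (6.667,10), (9.25,10).
By the shoelace formula its area is 12.62.

12.62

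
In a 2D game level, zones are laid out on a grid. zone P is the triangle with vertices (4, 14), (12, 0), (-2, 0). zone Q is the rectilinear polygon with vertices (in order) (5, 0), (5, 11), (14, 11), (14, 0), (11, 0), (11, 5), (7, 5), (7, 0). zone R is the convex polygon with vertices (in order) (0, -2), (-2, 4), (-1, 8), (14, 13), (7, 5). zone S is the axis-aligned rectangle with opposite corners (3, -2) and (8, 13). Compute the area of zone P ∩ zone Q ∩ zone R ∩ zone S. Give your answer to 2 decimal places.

The intersection is the polygon with vertices (6.08,10.36), (8,7), (8,6.143), (7,5), (5,3), (5,10).
By the shoelace formula its area is 14.09.

14.09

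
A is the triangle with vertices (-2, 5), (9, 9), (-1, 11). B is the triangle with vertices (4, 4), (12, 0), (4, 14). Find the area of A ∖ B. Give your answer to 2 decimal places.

|A| = 31, |A∩B| = 5.8358.
|A ∖ B| = |A| − |A∩B| = 31 − 5.8358 = 25.16.

25.16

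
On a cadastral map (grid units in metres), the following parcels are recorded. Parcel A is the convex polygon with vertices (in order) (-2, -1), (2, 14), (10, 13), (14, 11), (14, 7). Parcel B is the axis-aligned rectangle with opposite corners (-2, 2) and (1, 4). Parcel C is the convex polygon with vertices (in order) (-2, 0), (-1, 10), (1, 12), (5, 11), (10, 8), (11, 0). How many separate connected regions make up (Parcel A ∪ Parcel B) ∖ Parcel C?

3

(Parcel A ∪ Parcel B) ∖ Parcel C splits into 3 disjoint pieces (area 0.6, area 50.4784, area 0.8667).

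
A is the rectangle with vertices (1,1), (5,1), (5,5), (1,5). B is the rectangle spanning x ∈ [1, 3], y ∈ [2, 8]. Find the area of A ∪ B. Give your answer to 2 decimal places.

By inclusion–exclusion:
Individual areas: |A| = 16, |B| = 12.
|A∩B|: x∈[1,3], y∈[2,5] → 2·3 = 6.
|A ∪ B| = 28 − 6 = 22.00.

22.00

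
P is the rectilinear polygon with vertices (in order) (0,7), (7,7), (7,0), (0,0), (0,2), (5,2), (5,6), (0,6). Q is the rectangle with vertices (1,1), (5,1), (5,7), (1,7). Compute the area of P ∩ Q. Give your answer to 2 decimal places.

8.00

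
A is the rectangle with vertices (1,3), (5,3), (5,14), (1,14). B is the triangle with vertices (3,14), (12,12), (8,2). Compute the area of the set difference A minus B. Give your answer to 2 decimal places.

39.64

|A| = 44, |A∩B| = 4.3556.
|A ∖ B| = |A| − |A∩B| = 44 − 4.3556 = 39.64.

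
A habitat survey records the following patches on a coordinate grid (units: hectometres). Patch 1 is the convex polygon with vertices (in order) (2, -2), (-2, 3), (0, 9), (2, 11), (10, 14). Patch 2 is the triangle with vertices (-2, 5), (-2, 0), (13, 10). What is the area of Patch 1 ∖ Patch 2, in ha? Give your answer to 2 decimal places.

|Patch 1| = 82, |Patch 1∩Patch 2| = 26.9022.
|Patch 1 ∖ Patch 2| = |Patch 1| − |Patch 1∩Patch 2| = 82 − 26.9022 = 55.10.

55.10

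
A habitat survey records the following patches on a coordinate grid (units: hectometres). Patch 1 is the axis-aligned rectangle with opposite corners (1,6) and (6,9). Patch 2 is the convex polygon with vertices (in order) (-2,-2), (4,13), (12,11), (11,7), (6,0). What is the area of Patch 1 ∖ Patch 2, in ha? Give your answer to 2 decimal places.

2.40

|Patch 1| = 15, |Patch 1∩Patch 2| = 12.6.
|Patch 1 ∖ Patch 2| = |Patch 1| − |Patch 1∩Patch 2| = 15 − 12.6 = 2.40.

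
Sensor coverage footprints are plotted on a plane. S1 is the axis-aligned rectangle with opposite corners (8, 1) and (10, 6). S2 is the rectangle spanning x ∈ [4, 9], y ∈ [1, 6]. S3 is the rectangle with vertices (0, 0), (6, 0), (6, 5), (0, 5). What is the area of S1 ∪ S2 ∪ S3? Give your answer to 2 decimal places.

52.00

By inclusion–exclusion:
Individual areas: |S1| = 10, |S2| = 25, |S3| = 30.
|S1∩S2|: x∈[8,9], y∈[1,6] → 1·5 = 5.
|S1∩S3| = 0 (no overlap).
|S2∩S3|: x∈[4,6], y∈[1,5] → 2·4 = 8.
|S1∩S2∩S3| = 0.
|S1 ∪ S2 ∪ S3| = 65 − 13 + 0 = 52.00.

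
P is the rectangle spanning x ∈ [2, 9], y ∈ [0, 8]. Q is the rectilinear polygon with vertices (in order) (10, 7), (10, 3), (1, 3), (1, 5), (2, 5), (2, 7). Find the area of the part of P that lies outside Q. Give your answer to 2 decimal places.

|P| = 56, |P∩Q| = 28.
|P ∖ Q| = |P| − |P∩Q| = 56 − 28 = 28.00.

28.00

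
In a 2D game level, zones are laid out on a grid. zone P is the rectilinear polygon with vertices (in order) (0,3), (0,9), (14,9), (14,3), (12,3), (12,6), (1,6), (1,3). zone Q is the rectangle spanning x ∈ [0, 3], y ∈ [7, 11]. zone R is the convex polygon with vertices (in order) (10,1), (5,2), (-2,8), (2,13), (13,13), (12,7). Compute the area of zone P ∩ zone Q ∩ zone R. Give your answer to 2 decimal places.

The intersection is the polygon with vertices (3,9), (3,7), (0,7), (0,9).
By the shoelace formula its area is 6.00.

6.00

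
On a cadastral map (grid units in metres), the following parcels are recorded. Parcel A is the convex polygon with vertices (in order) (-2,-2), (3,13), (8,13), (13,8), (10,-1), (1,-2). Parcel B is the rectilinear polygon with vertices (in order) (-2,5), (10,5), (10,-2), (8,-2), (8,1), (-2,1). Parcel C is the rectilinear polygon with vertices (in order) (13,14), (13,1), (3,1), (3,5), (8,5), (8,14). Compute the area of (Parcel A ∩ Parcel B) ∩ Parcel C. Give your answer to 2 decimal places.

28.00

The region (Parcel A ∩ Parcel B) ∩ Parcel C is the polygon with vertices (8,5), (10,5), (10,1), (8,1), (3,1), (3,5).
By the shoelace formula its area is 28.00.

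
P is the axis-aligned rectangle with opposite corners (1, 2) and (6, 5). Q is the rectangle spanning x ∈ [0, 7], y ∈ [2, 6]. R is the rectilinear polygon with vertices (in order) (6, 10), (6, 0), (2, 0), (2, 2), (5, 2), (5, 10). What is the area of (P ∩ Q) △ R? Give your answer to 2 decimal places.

25.00

|P ∩ Q| = 15.
|(P ∩ Q) ∩ R| = 3.
|(P ∩ Q) △ R| = 15 + 16 − 6 = 25.00.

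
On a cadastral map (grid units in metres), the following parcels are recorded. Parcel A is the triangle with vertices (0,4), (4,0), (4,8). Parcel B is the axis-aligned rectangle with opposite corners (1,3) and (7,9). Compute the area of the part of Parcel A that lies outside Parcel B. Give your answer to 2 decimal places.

|Parcel A| = 16, |Parcel A∩Parcel B| = 10.5.
|Parcel A ∖ Parcel B| = |Parcel A| − |Parcel A∩Parcel B| = 16 − 10.5 = 5.50.

5.50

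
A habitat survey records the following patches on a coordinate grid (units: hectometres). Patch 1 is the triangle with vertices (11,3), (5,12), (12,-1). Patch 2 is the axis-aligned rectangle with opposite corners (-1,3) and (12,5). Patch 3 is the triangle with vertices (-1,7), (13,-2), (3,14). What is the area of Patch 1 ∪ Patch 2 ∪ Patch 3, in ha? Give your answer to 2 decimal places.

By inclusion–exclusion:
Individual areas: |Patch 1| = 7.5, |Patch 2| = 26, |Patch 3| = 67.
|Patch 1∩Patch 2| = 2.0513.
|Patch 1∩Patch 3| = 0.625.
|Patch 2∩Patch 3| = 11.1667.
|Patch 1∩Patch 2∩Patch 3| = 0.0048.
|Patch 1 ∪ Patch 2 ∪ Patch 3| = 100.5 − 13.8429 + 0.0048 = 86.66.

86.66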